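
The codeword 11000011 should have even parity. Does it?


Number of 1s: 4

Yes, parity is correct (4 ones)


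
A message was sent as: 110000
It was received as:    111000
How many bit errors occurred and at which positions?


XOR: 001000

1 error(s) at position(s): 2


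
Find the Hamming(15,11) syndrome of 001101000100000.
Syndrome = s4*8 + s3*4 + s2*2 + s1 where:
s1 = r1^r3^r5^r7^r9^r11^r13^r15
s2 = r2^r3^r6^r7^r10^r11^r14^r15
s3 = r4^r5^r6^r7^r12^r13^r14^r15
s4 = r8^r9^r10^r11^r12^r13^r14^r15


s1=1, s2=1, s3=0, s4=1

Syndrome = 11 (error at position 11)


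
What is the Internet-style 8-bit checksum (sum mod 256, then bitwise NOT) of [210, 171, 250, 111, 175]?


Sum = 917 mod 256 = 149
Complement = 106

106


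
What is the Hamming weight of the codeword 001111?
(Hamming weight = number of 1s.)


Counting 1s in 001111

4


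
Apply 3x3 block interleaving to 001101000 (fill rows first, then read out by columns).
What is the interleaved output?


Matrix:
  001
  101
  000
Read columns: 010000110

010000110


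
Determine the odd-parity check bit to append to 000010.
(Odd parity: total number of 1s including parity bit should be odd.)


Number of 1s in data: 1
Parity bit: 0

0


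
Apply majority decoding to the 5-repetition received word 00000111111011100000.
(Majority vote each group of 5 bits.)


Groups: 00000, 11111, 10111, 00000
Majority votes: 0110

0110


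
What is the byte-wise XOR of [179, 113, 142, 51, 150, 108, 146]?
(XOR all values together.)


XOR chain: 179 ^ 113 ^ 142 ^ 51 ^ 150 ^ 108 ^ 146 = 23

23


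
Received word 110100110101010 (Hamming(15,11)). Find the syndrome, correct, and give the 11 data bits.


Syndrome = 0: no error detected

Data: 00010101010 (no errors)


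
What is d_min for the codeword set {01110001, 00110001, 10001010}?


Comparing all pairs, minimum distance: 1
Can detect 0 errors, correct 0 errors

1


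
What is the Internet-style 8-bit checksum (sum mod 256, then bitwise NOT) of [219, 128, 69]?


Sum = 416 mod 256 = 160
Complement = 95

95


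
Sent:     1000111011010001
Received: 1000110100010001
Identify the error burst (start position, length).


XOR: 0000001111000000

Burst at position 6, length 4


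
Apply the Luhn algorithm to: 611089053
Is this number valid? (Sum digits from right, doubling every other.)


Luhn sum = 30
30 mod 10 = 0

Valid (Luhn sum mod 10 = 0)


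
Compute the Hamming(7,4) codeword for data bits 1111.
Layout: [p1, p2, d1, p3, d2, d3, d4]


Parity bits: p1=1, p2=1, p3=1

1111111


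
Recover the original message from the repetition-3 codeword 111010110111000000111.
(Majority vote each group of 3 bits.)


Groups: 111, 010, 110, 111, 000, 000, 111
Majority votes: 1011001

1011001


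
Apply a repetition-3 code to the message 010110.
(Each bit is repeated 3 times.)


Each bit -> 3 copies

000111000111111000


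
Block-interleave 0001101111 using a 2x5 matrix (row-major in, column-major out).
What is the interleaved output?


Matrix:
  00011
  01111
Read columns: 0001011111

0001011111


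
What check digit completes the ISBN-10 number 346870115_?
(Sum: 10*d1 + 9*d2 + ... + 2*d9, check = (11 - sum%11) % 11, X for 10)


Weighted sum: 229
229 mod 11 = 9

Check digit: 2


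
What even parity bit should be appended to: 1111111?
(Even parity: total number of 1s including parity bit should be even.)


Number of 1s in data: 7
Parity bit: 1

1


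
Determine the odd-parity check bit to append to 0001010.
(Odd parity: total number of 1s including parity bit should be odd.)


Number of 1s in data: 2
Parity bit: 1

1


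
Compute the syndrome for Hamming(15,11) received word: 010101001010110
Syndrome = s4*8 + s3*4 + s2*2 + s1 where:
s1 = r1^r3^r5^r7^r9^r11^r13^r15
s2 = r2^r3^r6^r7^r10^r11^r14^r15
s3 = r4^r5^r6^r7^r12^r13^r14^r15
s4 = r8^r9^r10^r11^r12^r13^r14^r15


s1=1, s2=0, s3=0, s4=0

Syndrome = 1 (error at position 1)


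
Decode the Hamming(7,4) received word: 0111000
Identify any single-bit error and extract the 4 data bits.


Syndrome = 5: error at position 5

Data: 1100 (corrected bit 5)


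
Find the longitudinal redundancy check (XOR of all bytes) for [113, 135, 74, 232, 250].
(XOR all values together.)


XOR chain: 113 ^ 135 ^ 74 ^ 232 ^ 250 = 174

174


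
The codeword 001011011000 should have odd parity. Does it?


Number of 1s: 5

Yes, parity is correct (5 ones)


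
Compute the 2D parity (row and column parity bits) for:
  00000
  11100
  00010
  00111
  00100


Row parities: 01111
Column parities: 11101

Row P: 01111, Col P: 11101, Corner: 0


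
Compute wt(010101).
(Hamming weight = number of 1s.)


Counting 1s in 010101

3


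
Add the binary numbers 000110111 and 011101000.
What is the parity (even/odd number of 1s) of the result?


000110111 = 55
011101000 = 232
Sum = 287 = 100011111
1s count = 6

even parity (6 ones in 100011111)


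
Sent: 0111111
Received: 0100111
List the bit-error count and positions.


XOR: 0011000

2 error(s) at position(s): 2, 3


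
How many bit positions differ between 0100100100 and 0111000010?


XOR: 0011100110
Count of 1s: 5

5


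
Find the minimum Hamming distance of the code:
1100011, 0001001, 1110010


Comparing all pairs, minimum distance: 2
Can detect 1 errors, correct 0 errors

2


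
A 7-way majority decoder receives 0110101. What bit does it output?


Ones: 4 out of 7
Threshold: 4

1 (4/7 voted 1)


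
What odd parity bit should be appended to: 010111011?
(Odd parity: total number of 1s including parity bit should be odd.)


Number of 1s in data: 6
Parity bit: 1

1


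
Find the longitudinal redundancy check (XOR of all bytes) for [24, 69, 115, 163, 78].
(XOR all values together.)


XOR chain: 24 ^ 69 ^ 115 ^ 163 ^ 78 = 195

195


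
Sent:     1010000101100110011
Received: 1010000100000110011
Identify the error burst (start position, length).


XOR: 0000000001100000000

Burst at position 9, length 2


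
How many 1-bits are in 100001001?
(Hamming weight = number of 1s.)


Counting 1s in 100001001

3


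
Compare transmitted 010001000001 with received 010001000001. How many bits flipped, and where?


XOR: 000000000000

0 errors (received matches sent)


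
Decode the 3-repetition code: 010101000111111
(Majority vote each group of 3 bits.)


Groups: 010, 101, 000, 111, 111
Majority votes: 01011

01011


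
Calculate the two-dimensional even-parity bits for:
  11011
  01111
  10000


Row parities: 001
Column parities: 00100

Row P: 001, Col P: 00100, Corner: 1


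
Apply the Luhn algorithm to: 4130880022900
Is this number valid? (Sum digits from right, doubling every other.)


Luhn sum = 39
39 mod 10 = 9

Invalid (Luhn sum mod 10 = 9)


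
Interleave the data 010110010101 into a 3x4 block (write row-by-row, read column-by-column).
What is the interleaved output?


Matrix:
  0101
  1001
  0101
Read columns: 010101000111

010101000111


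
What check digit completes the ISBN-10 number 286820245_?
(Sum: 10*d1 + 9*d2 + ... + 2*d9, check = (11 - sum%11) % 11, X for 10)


Weighted sum: 238
238 mod 11 = 7

Check digit: 4


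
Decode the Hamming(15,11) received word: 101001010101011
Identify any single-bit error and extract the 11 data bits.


Syndrome = 11: error at position 11

Data: 10100111011 (corrected bit 11)


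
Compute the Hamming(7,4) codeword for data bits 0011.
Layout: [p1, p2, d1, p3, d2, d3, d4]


Parity bits: p1=1, p2=0, p3=0

1000011


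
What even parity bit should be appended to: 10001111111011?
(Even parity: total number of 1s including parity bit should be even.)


Number of 1s in data: 10
Parity bit: 0

0


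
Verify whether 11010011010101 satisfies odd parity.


Number of 1s: 8

No, parity error (8 ones)


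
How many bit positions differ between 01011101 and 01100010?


XOR: 00111111
Count of 1s: 6

6


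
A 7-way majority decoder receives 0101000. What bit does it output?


Ones: 2 out of 7
Threshold: 4

0 (2/7 voted 1)


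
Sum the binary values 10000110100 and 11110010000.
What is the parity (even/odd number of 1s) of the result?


10000110100 = 1076
11110010000 = 1936
Sum = 3012 = 101111000100
1s count = 6

even parity (6 ones in 101111000100)


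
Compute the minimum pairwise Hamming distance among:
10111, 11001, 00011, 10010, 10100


Comparing all pairs, minimum distance: 2
Can detect 1 errors, correct 0 errors

2


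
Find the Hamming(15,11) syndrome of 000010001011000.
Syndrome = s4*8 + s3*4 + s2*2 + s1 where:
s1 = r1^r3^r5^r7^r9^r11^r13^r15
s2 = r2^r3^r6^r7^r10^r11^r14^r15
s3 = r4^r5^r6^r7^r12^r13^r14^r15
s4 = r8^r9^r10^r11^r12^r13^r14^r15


s1=1, s2=1, s3=0, s4=1

Syndrome = 11 (error at position 11)


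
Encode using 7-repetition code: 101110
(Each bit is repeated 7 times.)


Each bit -> 7 copies

111111100000001111111111111111111110000000


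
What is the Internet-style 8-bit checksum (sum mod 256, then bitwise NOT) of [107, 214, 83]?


Sum = 404 mod 256 = 148
Complement = 107

107


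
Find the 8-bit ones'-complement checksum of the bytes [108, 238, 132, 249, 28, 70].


Sum = 825 mod 256 = 57
Complement = 198

198


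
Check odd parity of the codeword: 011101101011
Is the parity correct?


Number of 1s: 8

No, parity error (8 ones)


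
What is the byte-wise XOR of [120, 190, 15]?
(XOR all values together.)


XOR chain: 120 ^ 190 ^ 15 = 201

201


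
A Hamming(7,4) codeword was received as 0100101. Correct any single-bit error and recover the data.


Syndrome = 0: no error detected

Data: 0101 (no errors)


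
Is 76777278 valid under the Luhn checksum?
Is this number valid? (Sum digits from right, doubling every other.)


Luhn sum = 43
43 mod 10 = 3

Invalid (Luhn sum mod 10 = 3)


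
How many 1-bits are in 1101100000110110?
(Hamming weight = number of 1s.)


Counting 1s in 1101100000110110

8


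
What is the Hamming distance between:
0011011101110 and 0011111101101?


XOR: 0000100000011
Count of 1s: 3

3


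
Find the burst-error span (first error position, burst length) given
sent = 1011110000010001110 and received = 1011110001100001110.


XOR: 0000000001110000000

Burst at position 9, length 3


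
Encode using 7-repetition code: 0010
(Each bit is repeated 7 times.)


Each bit -> 7 copies

0000000000000011111110000000


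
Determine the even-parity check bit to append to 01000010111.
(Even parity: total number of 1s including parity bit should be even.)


Number of 1s in data: 5
Parity bit: 1

1


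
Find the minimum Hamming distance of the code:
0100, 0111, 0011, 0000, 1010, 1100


Comparing all pairs, minimum distance: 1
Can detect 0 errors, correct 0 errors

1


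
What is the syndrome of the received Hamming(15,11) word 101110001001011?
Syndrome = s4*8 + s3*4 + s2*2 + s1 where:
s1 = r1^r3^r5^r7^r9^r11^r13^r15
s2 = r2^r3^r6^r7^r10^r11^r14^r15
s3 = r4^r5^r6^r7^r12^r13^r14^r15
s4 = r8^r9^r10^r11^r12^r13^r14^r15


s1=1, s2=1, s3=1, s4=0

Syndrome = 7 (error at position 7)


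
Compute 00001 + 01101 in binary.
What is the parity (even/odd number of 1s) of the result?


00001 = 1
01101 = 13
Sum = 14 = 1110
1s count = 3

odd parity (3 ones in 1110)


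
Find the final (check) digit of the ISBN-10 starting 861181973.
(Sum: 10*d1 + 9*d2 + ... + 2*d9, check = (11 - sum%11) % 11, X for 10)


Weighted sum: 265
265 mod 11 = 1

Check digit: X


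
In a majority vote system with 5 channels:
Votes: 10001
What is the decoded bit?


Ones: 2 out of 5
Threshold: 3

0 (2/5 voted 1)


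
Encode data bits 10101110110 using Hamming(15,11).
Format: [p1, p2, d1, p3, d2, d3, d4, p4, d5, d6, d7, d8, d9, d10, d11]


Parity bits: p1=0, p2=1, p3=1, p4=1

011101011110110


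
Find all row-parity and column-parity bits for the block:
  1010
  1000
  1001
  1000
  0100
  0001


Row parities: 010111
Column parities: 0110

Row P: 010111, Col P: 0110, Corner: 0


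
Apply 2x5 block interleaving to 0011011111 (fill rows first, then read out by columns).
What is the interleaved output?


Matrix:
  00110
  11111
Read columns: 0101111101

0101111101


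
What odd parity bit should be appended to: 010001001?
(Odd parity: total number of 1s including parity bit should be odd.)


Number of 1s in data: 3
Parity bit: 0

0


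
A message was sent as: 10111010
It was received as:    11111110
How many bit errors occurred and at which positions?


XOR: 01000100

2 error(s) at position(s): 1, 5


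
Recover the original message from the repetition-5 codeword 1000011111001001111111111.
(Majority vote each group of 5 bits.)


Groups: 10000, 11111, 00100, 11111, 11111
Majority votes: 01011

01011


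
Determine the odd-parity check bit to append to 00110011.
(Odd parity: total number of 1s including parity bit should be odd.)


Number of 1s in data: 4
Parity bit: 1

1


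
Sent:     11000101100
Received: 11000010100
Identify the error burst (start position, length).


XOR: 00000111000

Burst at position 5, length 3


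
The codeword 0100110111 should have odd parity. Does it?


Number of 1s: 6

No, parity error (6 ones)


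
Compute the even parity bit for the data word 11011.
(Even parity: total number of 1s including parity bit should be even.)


Number of 1s in data: 4
Parity bit: 0

0


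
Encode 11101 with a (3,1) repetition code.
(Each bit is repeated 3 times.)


Each bit -> 3 copies

111111111000111


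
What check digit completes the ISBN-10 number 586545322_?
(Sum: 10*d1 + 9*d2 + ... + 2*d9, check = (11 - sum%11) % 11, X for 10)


Weighted sum: 276
276 mod 11 = 1

Check digit: X


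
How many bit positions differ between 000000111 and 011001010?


XOR: 011001101
Count of 1s: 5

5


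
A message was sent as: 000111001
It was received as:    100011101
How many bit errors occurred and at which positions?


XOR: 100100100

3 error(s) at position(s): 0, 3, 6


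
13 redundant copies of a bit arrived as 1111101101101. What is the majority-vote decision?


Ones: 10 out of 13
Threshold: 7

1 (10/13 voted 1)


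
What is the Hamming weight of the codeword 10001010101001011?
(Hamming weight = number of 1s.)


Counting 1s in 10001010101001011

8


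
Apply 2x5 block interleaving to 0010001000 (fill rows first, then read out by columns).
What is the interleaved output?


Matrix:
  00100
  01000
Read columns: 0001100000

0001100000


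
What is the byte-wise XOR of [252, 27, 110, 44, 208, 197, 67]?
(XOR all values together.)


XOR chain: 252 ^ 27 ^ 110 ^ 44 ^ 208 ^ 197 ^ 67 = 243

243


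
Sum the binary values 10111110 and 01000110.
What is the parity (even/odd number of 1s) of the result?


10111110 = 190
01000110 = 70
Sum = 260 = 100000100
1s count = 2

even parity (2 ones in 100000100)


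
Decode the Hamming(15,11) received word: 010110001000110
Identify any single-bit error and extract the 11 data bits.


Syndrome = 9: error at position 9

Data: 01000000110 (corrected bit 9)


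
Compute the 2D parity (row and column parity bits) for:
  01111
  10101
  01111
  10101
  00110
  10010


Row parities: 010100
Column parities: 10100

Row P: 010100, Col P: 10100, Corner: 0


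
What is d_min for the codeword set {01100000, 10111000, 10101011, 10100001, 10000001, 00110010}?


Comparing all pairs, minimum distance: 1
Can detect 0 errors, correct 0 errors

1


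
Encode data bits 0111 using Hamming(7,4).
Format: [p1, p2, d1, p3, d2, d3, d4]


Parity bits: p1=0, p2=0, p3=1

0001111


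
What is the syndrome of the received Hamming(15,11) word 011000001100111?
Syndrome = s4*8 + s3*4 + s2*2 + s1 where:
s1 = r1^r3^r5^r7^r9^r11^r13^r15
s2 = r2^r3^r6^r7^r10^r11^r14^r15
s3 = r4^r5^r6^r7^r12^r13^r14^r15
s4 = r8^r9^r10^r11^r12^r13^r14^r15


s1=0, s2=1, s3=1, s4=1

Syndrome = 14 (error at position 14)


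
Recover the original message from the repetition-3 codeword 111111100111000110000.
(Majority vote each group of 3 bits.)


Groups: 111, 111, 100, 111, 000, 110, 000
Majority votes: 1101010

1101010


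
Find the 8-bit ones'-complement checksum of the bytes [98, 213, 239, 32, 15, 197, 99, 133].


Sum = 1026 mod 256 = 2
Complement = 253

253


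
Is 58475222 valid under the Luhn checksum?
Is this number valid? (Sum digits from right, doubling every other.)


Luhn sum = 33
33 mod 10 = 3

Invalid (Luhn sum mod 10 = 3)


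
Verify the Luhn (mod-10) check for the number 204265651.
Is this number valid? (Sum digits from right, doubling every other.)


Luhn sum = 25
25 mod 10 = 5

Invalid (Luhn sum mod 10 = 5)


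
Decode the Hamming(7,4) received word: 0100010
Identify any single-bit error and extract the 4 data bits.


Syndrome = 4: error at position 4

Data: 0010 (corrected bit 4)


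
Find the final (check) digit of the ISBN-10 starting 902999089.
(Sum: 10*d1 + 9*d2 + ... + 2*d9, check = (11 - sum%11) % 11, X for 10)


Weighted sum: 310
310 mod 11 = 2

Check digit: 9


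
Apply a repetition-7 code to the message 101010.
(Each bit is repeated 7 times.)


Each bit -> 7 copies

111111100000001111111000000011111110000000


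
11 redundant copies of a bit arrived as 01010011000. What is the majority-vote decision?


Ones: 4 out of 11
Threshold: 6

0 (4/11 voted 1)


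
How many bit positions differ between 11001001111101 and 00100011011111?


XOR: 11101010100010
Count of 1s: 7

7


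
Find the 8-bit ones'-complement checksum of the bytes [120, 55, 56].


Sum = 231 mod 256 = 231
Complement = 24

24


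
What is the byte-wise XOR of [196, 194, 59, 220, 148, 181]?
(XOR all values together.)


XOR chain: 196 ^ 194 ^ 59 ^ 220 ^ 148 ^ 181 = 192

192


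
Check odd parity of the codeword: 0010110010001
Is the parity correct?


Number of 1s: 5

Yes, parity is correct (5 ones)


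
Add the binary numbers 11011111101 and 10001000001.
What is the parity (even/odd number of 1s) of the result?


11011111101 = 1789
10001000001 = 1089
Sum = 2878 = 101100111110
1s count = 8

even parity (8 ones in 101100111110)


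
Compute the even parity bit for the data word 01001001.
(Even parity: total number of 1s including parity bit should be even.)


Number of 1s in data: 3
Parity bit: 1

1


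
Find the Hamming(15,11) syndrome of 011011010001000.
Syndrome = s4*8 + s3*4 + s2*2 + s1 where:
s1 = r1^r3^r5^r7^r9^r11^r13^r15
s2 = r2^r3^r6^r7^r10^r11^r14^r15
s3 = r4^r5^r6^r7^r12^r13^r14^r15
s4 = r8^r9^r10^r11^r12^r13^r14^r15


s1=0, s2=1, s3=1, s4=0

Syndrome = 6 (error at position 6)


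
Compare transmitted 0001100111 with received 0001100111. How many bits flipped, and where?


XOR: 0000000000

0 errors (received matches sent)


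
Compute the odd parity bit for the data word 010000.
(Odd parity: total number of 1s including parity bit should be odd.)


Number of 1s in data: 1
Parity bit: 0

0


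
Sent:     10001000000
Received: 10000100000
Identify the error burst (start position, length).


XOR: 00001100000

Burst at position 4, length 2


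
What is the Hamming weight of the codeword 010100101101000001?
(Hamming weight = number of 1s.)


Counting 1s in 010100101101000001

7


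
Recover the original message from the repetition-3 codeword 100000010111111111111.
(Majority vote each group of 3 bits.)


Groups: 100, 000, 010, 111, 111, 111, 111
Majority votes: 0001111

0001111


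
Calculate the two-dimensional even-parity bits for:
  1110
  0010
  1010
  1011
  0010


Row parities: 11011
Column parities: 1111

Row P: 11011, Col P: 1111, Corner: 0


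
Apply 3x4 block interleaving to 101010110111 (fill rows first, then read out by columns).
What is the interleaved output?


Matrix:
  1010
  1011
  0111
Read columns: 110001111011

110001111011


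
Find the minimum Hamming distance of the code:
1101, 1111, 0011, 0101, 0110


Comparing all pairs, minimum distance: 1
Can detect 0 errors, correct 0 errors

1


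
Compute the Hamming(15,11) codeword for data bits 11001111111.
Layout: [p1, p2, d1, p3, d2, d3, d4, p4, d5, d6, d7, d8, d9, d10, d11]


Parity bits: p1=0, p2=1, p3=1, p4=1

011110011111111


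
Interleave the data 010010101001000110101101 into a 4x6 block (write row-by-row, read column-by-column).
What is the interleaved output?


Matrix:
  010010
  101001
  000110
  101101
Read columns: 010110000101001110100101

010110000101001110100101


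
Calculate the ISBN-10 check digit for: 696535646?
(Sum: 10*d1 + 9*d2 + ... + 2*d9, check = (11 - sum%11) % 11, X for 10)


Weighted sum: 315
315 mod 11 = 7

Check digit: 4


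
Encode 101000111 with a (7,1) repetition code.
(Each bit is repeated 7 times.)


Each bit -> 7 copies

111111100000001111111000000000000000000000111111111111111111111


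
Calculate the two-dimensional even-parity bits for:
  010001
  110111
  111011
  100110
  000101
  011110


Row parities: 011100
Column parities: 100000

Row P: 011100, Col P: 100000, Corner: 1


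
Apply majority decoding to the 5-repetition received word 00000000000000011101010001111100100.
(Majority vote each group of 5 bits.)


Groups: 00000, 00000, 00000, 11101, 01000, 11111, 00100
Majority votes: 0001010

0001010


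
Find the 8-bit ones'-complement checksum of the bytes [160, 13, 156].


Sum = 329 mod 256 = 73
Complement = 182

182


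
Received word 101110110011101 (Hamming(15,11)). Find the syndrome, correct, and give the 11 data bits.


Syndrome = 9: error at position 9

Data: 11011011101 (corrected bit 9)


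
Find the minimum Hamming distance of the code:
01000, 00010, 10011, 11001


Comparing all pairs, minimum distance: 2
Can detect 1 errors, correct 0 errors

2


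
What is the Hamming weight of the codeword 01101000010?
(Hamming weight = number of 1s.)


Counting 1s in 01101000010

4


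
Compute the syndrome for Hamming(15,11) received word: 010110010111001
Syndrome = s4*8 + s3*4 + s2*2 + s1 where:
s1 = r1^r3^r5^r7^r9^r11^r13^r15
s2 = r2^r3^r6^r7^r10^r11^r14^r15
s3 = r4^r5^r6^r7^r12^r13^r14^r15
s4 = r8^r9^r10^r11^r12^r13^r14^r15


s1=1, s2=0, s3=0, s4=1

Syndrome = 9 (error at position 9)


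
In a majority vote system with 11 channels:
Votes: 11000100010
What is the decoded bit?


Ones: 4 out of 11
Threshold: 6

0 (4/11 voted 1)


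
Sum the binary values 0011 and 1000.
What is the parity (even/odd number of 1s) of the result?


0011 = 3
1000 = 8
Sum = 11 = 1011
1s count = 3

odd parity (3 ones in 1011)


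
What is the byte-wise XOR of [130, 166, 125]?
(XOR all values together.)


XOR chain: 130 ^ 166 ^ 125 = 89

89


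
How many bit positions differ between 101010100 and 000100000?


XOR: 101110100
Count of 1s: 5

5


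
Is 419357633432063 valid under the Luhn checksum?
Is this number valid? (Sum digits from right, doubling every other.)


Luhn sum = 67
67 mod 10 = 7

Invalid (Luhn sum mod 10 = 7)


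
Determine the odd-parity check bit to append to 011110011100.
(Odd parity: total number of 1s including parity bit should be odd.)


Number of 1s in data: 7
Parity bit: 0

0


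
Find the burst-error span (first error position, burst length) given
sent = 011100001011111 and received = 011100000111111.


XOR: 000000001100000

Burst at position 8, length 2


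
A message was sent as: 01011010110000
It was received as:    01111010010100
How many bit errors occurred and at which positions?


XOR: 00100000100100

3 error(s) at position(s): 2, 8, 11


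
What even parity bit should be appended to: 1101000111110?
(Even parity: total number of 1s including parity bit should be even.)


Number of 1s in data: 8
Parity bit: 0

0


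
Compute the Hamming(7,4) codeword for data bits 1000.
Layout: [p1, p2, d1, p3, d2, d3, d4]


Parity bits: p1=1, p2=1, p3=0

1110000


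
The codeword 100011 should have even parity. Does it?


Number of 1s: 3

No, parity error (3 ones)


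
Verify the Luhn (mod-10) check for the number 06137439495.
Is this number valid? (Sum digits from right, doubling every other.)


Luhn sum = 55
55 mod 10 = 5

Invalid (Luhn sum mod 10 = 5)


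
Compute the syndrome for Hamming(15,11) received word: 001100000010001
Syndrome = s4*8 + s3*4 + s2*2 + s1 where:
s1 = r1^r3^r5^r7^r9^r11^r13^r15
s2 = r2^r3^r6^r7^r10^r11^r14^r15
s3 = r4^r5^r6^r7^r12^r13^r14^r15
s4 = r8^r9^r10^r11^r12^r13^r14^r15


s1=1, s2=1, s3=0, s4=0

Syndrome = 3 (error at position 3)


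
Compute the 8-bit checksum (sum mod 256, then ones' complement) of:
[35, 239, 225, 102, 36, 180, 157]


Sum = 974 mod 256 = 206
Complement = 49

49


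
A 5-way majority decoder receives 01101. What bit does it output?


Ones: 3 out of 5
Threshold: 3

1 (3/5 voted 1)


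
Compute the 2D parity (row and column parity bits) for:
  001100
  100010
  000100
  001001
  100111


Row parities: 00100
Column parities: 000100

Row P: 00100, Col P: 000100, Corner: 1


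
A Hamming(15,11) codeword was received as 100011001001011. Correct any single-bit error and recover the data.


Syndrome = 6: error at position 6

Data: 01001001011 (corrected bit 6)


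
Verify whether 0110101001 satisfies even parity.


Number of 1s: 5

No, parity error (5 ones)


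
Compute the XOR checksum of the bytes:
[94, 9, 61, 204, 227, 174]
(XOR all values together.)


XOR chain: 94 ^ 9 ^ 61 ^ 204 ^ 227 ^ 174 = 235

235


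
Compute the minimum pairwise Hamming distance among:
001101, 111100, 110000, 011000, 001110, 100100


Comparing all pairs, minimum distance: 2
Can detect 1 errors, correct 0 errors

2


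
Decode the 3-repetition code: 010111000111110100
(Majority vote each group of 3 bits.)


Groups: 010, 111, 000, 111, 110, 100
Majority votes: 010110

010110


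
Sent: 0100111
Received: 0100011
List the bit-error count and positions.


XOR: 0000100

1 error(s) at position(s): 4


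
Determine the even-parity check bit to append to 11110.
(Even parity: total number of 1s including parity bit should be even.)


Number of 1s in data: 4
Parity bit: 0

0


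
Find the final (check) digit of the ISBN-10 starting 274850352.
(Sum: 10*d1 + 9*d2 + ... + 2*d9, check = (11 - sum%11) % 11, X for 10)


Weighted sum: 232
232 mod 11 = 1

Check digit: X


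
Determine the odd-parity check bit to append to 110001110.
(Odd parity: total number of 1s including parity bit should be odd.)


Number of 1s in data: 5
Parity bit: 0

0


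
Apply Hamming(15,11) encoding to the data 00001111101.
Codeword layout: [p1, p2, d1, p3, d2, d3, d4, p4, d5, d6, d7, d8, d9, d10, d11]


Parity bits: p1=0, p2=1, p3=1, p4=0

010100001111101


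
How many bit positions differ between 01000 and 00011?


XOR: 01011
Count of 1s: 3

3


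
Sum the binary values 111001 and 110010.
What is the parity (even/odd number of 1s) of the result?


111001 = 57
110010 = 50
Sum = 107 = 1101011
1s count = 5

odd parity (5 ones in 1101011)


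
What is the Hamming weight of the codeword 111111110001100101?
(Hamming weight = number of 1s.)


Counting 1s in 111111110001100101

12


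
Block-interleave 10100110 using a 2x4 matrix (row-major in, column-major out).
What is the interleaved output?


Matrix:
  1010
  0110
Read columns: 10011100

10011100


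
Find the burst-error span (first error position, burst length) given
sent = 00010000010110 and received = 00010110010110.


XOR: 00000110000000

Burst at position 5, length 2


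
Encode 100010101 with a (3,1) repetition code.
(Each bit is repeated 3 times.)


Each bit -> 3 copies

111000000000111000111000111


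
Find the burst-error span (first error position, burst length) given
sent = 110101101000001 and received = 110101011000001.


XOR: 000000110000000

Burst at position 6, length 2


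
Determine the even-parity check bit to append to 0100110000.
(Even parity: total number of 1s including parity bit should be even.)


Number of 1s in data: 3
Parity bit: 1

1


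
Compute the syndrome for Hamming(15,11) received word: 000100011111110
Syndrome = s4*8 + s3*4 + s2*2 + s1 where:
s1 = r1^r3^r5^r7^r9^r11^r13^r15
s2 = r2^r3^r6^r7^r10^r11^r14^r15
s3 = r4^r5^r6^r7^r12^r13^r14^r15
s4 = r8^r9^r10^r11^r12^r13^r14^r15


s1=1, s2=1, s3=0, s4=1

Syndrome = 11 (error at position 11)


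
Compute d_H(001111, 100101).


XOR: 101010
Count of 1s: 3

3


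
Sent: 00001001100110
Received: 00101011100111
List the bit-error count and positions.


XOR: 00100010000001

3 error(s) at position(s): 2, 6, 13


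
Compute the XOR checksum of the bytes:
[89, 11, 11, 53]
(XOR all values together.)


XOR chain: 89 ^ 11 ^ 11 ^ 53 = 108

108


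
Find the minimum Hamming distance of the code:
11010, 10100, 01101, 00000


Comparing all pairs, minimum distance: 2
Can detect 1 errors, correct 0 errors

2


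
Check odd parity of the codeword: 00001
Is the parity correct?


Number of 1s: 1

Yes, parity is correct (1 ones)


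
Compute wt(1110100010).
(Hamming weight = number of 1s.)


Counting 1s in 1110100010

5


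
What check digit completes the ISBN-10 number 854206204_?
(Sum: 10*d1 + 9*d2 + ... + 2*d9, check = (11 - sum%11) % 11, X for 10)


Weighted sum: 217
217 mod 11 = 8

Check digit: 3


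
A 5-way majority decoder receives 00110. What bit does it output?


Ones: 2 out of 5
Threshold: 3

0 (2/5 voted 1)


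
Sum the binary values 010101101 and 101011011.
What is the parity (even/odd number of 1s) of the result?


010101101 = 173
101011011 = 347
Sum = 520 = 1000001000
1s count = 2

even parity (2 ones in 1000001000)


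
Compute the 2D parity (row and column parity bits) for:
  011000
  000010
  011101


Row parities: 010
Column parities: 000111

Row P: 010, Col P: 000111, Corner: 1


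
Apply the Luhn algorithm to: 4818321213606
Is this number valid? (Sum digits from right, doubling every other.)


Luhn sum = 50
50 mod 10 = 0

Valid (Luhn sum mod 10 = 0)


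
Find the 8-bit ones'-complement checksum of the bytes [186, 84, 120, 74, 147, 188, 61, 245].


Sum = 1105 mod 256 = 81
Complement = 174

174


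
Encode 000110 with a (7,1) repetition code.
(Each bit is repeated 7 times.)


Each bit -> 7 copies

000000000000000000000111111111111110000000


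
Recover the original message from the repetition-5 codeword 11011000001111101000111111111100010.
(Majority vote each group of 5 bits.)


Groups: 11011, 00000, 11111, 01000, 11111, 11111, 00010
Majority votes: 1010110

1010110


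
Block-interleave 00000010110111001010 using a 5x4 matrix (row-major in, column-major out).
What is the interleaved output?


Matrix:
  0000
  0010
  1101
  1100
  1010
Read columns: 00111001100100100100

00111001100100100100


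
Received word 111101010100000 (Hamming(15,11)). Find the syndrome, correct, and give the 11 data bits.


Syndrome = 0: no error detected

Data: 10100100000 (no errors)


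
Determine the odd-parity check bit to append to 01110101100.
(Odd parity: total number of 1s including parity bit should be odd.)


Number of 1s in data: 6
Parity bit: 1

1


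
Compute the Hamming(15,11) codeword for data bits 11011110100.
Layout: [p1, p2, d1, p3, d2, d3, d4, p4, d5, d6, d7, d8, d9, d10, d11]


Parity bits: p1=0, p2=0, p3=1, p4=0

001110101110100


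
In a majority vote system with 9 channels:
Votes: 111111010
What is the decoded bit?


Ones: 7 out of 9
Threshold: 5

1 (7/9 voted 1)


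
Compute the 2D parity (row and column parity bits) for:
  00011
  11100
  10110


Row parities: 011
Column parities: 01001

Row P: 011, Col P: 01001, Corner: 0


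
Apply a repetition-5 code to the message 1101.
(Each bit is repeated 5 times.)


Each bit -> 5 copies

11111111110000011111


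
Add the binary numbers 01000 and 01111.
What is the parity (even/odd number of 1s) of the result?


01000 = 8
01111 = 15
Sum = 23 = 10111
1s count = 4

even parity (4 ones in 10111)


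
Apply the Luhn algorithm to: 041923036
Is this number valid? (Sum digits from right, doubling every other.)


Luhn sum = 38
38 mod 10 = 8

Invalid (Luhn sum mod 10 = 8)


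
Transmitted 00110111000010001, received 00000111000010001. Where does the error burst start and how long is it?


XOR: 00110000000000000

Burst at position 2, length 2


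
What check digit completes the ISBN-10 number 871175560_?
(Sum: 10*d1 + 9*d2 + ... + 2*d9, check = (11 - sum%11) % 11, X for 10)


Weighted sum: 263
263 mod 11 = 10

Check digit: 1


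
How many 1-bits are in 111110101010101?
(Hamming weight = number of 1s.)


Counting 1s in 111110101010101

10


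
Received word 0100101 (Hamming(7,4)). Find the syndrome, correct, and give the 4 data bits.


Syndrome = 0: no error detected

Data: 0101 (no errors)


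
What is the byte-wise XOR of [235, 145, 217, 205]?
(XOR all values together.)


XOR chain: 235 ^ 145 ^ 217 ^ 205 = 110

110


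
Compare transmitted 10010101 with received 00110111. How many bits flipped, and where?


XOR: 10100010

3 error(s) at position(s): 0, 2, 6


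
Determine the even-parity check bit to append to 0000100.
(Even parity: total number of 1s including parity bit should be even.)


Number of 1s in data: 1
Parity bit: 1

1


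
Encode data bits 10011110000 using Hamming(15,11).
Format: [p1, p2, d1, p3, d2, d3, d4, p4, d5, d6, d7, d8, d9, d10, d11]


Parity bits: p1=0, p2=0, p3=1, p4=1

001100111110000


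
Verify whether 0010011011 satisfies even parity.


Number of 1s: 5

No, parity error (5 ones)


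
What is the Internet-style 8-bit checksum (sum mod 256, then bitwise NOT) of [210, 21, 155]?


Sum = 386 mod 256 = 130
Complement = 125

125


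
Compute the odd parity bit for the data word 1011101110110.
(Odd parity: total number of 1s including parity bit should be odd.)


Number of 1s in data: 9
Parity bit: 0

0


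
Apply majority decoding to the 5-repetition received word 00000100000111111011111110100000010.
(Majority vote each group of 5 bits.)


Groups: 00000, 10000, 01111, 11011, 11111, 01000, 00010
Majority votes: 0011100

0011100


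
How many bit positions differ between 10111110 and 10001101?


XOR: 00110011
Count of 1s: 4

4


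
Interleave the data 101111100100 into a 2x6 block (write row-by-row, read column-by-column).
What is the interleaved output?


Matrix:
  101111
  100100
Read columns: 110010111010

110010111010


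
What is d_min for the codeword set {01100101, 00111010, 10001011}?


Comparing all pairs, minimum distance: 4
Can detect 3 errors, correct 1 errors

4


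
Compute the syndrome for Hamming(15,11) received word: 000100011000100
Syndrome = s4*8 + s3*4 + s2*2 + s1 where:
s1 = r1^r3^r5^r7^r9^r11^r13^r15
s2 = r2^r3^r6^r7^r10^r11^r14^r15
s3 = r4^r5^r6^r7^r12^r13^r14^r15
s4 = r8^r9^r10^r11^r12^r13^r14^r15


s1=0, s2=0, s3=0, s4=1

Syndrome = 8 (error at position 8)


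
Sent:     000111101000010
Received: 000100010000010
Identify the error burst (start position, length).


XOR: 000011111000000

Burst at position 4, length 5


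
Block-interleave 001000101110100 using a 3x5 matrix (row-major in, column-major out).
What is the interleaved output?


Matrix:
  00100
  01011
  10100
Read columns: 001010101010010

001010101010010


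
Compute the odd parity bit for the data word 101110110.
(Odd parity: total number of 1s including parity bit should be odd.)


Number of 1s in data: 6
Parity bit: 1

1


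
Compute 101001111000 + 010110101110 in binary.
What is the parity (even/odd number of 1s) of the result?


101001111000 = 2680
010110101110 = 1454
Sum = 4134 = 1000000100110
1s count = 4

even parity (4 ones in 1000000100110)


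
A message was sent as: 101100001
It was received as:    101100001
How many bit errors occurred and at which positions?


XOR: 000000000

0 errors (received matches sent)


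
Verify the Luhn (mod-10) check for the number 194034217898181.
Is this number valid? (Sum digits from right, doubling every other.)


Luhn sum = 68
68 mod 10 = 8

Invalid (Luhn sum mod 10 = 8)


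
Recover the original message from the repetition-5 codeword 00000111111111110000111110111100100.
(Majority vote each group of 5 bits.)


Groups: 00000, 11111, 11111, 10000, 11111, 01111, 00100
Majority votes: 0110110

0110110


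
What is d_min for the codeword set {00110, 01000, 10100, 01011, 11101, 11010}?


Comparing all pairs, minimum distance: 2
Can detect 1 errors, correct 0 errors

2


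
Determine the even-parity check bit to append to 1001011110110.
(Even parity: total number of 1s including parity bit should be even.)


Number of 1s in data: 8
Parity bit: 0

0


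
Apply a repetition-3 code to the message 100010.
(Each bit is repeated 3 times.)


Each bit -> 3 copies

111000000000111000


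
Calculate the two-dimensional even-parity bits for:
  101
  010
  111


Row parities: 011
Column parities: 000

Row P: 011, Col P: 000, Corner: 0


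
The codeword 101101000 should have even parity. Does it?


Number of 1s: 4

Yes, parity is correct (4 ones)


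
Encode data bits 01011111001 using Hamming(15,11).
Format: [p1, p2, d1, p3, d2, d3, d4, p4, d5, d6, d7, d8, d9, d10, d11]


Parity bits: p1=1, p2=0, p3=0, p4=1

100010111111001


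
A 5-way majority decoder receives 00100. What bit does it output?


Ones: 1 out of 5
Threshold: 3

0 (1/5 voted 1)


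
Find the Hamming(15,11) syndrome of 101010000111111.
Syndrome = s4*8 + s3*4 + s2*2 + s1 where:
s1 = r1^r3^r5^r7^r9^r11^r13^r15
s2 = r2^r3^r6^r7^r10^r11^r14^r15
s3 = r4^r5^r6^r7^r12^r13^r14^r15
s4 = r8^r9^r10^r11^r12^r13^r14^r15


s1=0, s2=1, s3=1, s4=0

Syndrome = 6 (error at position 6)


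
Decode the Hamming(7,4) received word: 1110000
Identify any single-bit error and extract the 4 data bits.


Syndrome = 0: no error detected

Data: 1000 (no errors)


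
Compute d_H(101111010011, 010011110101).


XOR: 111100100110
Count of 1s: 7

7


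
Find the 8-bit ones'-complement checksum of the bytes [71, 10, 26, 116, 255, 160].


Sum = 638 mod 256 = 126
Complement = 129

129


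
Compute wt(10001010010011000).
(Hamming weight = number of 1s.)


Counting 1s in 10001010010011000

6


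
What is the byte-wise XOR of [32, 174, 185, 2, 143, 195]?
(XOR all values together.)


XOR chain: 32 ^ 174 ^ 185 ^ 2 ^ 143 ^ 195 = 121

121


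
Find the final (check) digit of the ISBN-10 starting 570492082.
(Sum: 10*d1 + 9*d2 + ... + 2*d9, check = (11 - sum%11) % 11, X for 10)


Weighted sum: 233
233 mod 11 = 2

Check digit: 9


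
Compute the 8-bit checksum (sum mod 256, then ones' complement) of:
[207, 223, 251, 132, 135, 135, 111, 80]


Sum = 1274 mod 256 = 250
Complement = 5

5


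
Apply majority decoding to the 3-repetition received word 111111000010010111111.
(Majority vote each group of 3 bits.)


Groups: 111, 111, 000, 010, 010, 111, 111
Majority votes: 1100011

1100011


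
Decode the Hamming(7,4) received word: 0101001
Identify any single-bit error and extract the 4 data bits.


Syndrome = 1: error at position 1

Data: 0001 (corrected bit 1)


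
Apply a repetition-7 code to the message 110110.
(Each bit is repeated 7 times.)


Each bit -> 7 copies

111111111111110000000111111111111110000000


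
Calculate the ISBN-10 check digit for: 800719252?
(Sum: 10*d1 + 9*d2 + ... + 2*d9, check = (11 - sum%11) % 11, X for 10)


Weighted sum: 207
207 mod 11 = 9

Check digit: 2
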